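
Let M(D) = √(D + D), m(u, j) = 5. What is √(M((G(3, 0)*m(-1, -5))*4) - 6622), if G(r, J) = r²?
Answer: √(-6622 + 6*√10) ≈ 81.259*I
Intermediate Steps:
M(D) = √2*√D (M(D) = √(2*D) = √2*√D)
√(M((G(3, 0)*m(-1, -5))*4) - 6622) = √(√2*√((3²*5)*4) - 6622) = √(√2*√((9*5)*4) - 6622) = √(√2*√(45*4) - 6622) = √(√2*√180 - 6622) = √(√2*(6*√5) - 6622) = √(6*√10 - 6622) = √(-6622 + 6*√10)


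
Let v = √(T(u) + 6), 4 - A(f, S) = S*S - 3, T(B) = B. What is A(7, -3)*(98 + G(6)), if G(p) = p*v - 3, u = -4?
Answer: -190 - 12*√2 ≈ -206.97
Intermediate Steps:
A(f, S) = 7 - S² (A(f, S) = 4 - (S*S - 3) = 4 - (S² - 3) = 4 - (-3 + S²) = 4 + (3 - S²) = 7 - S²)
v = √2 (v = √(-4 + 6) = √2 ≈ 1.4142)
G(p) = -3 + p*√2 (G(p) = p*√2 - 3 = -3 + p*√2)
A(7, -3)*(98 + G(6)) = (7 - 1*(-3)²)*(98 + (-3 + 6*√2)) = (7 - 1*9)*(95 + 6*√2) = (7 - 9)*(95 + 6*√2) = -2*(95 + 6*√2) = -190 - 12*√2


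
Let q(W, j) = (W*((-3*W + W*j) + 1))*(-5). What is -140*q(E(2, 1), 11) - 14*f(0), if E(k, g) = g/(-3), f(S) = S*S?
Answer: 3500/9 ≈ 388.89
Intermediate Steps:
f(S) = S²
E(k, g) = -g/3 (E(k, g) = g*(-⅓) = -g/3)
q(W, j) = -5*W*(1 - 3*W + W*j) (q(W, j) = (W*(1 - 3*W + W*j))*(-5) = -5*W*(1 - 3*W + W*j))
-140*q(E(2, 1), 11) - 14*f(0) = -700*(-⅓*1)*(-1 + 3*(-⅓*1) - 1*(-⅓*1)*11) - 14*0² = -700*(-1)*(-1 + 3*(-⅓) - 1*(-⅓)*11)/3 - 14*0 = -700*(-1)*(-1 - 1 + 11/3)/3 + 0 = -700*(-1)*5/(3*3) + 0 = -140*(-25/9) + 0 = 3500/9 + 0 = 3500/9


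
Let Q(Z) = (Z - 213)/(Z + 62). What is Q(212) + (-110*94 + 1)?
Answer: -2832887/274 ≈ -10339.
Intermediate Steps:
Q(Z) = (-213 + Z)/(62 + Z)
Q(212) + (-110*94 + 1) = (-213 + 212)/(62 + 212) + (-110*94 + 1) = -1/274 + (-10340 + 1) = (1/274)*(-1) - 10339 = -1/274 - 10339 = -2832887/274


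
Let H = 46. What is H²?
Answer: 2116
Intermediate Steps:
H² = 46² = 2116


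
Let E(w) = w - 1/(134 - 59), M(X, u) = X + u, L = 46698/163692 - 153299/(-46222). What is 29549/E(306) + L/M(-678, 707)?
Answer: 20287344353356739/209810254390671 ≈ 96.694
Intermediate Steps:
L = 1135512286/315257151 (L = 46698*(1/163692) - 153299*(-1/46222) = 7783/27282 + 153299/46222 = 1135512286/315257151 ≈ 3.6019)
E(w) = -1/75 + w (E(w) = w - 1/75 = -1/75 + w)
29549/E(306) + L/M(-678, 707) = 29549/(-1/75 + 306) + 1135512286/(315257151*(-678 + 707)) = 29549/(22949/75) + (1135512286/315257151)/29 = 29549*(75/22949) + (1135512286/315257151)*(1/29) = 2216175/22949 + 1135512286/9142457379 = 20287344353356739/209810254390671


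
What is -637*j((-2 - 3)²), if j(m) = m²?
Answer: -398125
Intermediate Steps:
-637*j((-2 - 3)²) = -637*(-2 - 3)⁴ = -637*((-5)²)² = -637*25² = -637*625 = -398125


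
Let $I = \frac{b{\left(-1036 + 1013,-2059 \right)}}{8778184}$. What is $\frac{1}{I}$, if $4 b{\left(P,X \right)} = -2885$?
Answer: $- \frac{35112736}{2885} \approx -12171.0$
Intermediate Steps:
$b{\left(P,X \right)} = - \frac{2885}{4}$ ($b{\left(P,X \right)} = \frac{1}{4} \left(-2885\right) = - \frac{2885}{4}$)
$I = - \frac{2885}{35112736}$ ($I = - \frac{2885}{4 \cdot 8778184} = \left(- \frac{2885}{4}\right) \frac{1}{8778184} = - \frac{2885}{35112736} \approx -8.2164 \cdot 10^{-5}$)
$\frac{1}{I} = \frac{1}{- \frac{2885}{35112736}} = - \frac{35112736}{2885}$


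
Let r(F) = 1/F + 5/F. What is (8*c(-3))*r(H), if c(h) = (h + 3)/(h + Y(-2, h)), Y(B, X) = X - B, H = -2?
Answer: 0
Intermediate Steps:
r(F) = 6/F (r(F) = 1/F + 5/F = 6/F)
c(h) = (3 + h)/(2 + 2*h) (c(h) = (h + 3)/(h + (h - 1*(-2))) = (3 + h)/(h + (h + 2)) = (3 + h)/(h + (2 + h)) = (3 + h)/(2 + 2*h))
(8*c(-3))*r(H) = (8*((3 - 3)/(2*(1 - 3))))*(6/(-2)) = (8*((½)*0/(-2)))*(6*(-½)) = (8*((½)*(-½)*0))*(-3) = (8*0)*(-3) = 0*(-3) = 0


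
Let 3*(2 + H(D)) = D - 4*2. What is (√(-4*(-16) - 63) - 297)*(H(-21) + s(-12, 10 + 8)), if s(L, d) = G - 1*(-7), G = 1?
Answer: 3256/3 ≈ 1085.3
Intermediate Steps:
H(D) = -14/3 + D/3 (H(D) = -2 + (D - 4*2)/3 = -2 + (D - 8)/3 = -2 + (-8 + D)/3 = -2 + (-8/3 + D/3) = -14/3 + D/3)
s(L, d) = 8 (s(L, d) = 1 - 1*(-7) = 1 + 7 = 8)
(√(-4*(-16) - 63) - 297)*(H(-21) + s(-12, 10 + 8)) = (√(-4*(-16) - 63) - 297)*((-14/3 + (⅓)*(-21)) + 8) = (√(64 - 63) - 297)*((-14/3 - 7) + 8) = (√1 - 297)*(-35/3 + 8) = (1 - 297)*(-11/3) = -296*(-11/3) = 3256/3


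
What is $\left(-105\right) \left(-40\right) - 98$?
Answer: $4102$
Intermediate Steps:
$\left(-105\right) \left(-40\right) - 98 = 4200 - 98 = 4102$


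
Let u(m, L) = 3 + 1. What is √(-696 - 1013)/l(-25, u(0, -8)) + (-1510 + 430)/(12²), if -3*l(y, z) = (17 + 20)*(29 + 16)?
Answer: -15/2 - I*√1709/555 ≈ -7.5 - 0.074487*I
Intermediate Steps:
u(m, L) = 4
l(y, z) = -555 (l(y, z) = -(17 + 20)*(29 + 16)/3 = -37*45/3 = -⅓*1665 = -555)
√(-696 - 1013)/l(-25, u(0, -8)) + (-1510 + 430)/(12²) = √(-696 - 1013)/(-555) + (-1510 + 430)/(12²) = √(-1709)*(-1/555) - 1080/144 = (I*√1709)*(-1/555) - 1080*1/144 = -I*√1709/555 - 15/2 = -15/2 - I*√1709/555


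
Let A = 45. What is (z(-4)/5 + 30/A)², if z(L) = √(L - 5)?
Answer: 19/225 + 4*I/5 ≈ 0.084444 + 0.8*I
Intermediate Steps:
z(L) = √(-5 + L)
(z(-4)/5 + 30/A)² = (√(-5 - 4)/5 + 30/45)² = (√(-9)*(⅕) + 30*(1/45))² = ((3*I)*(⅕) + ⅔)² = (3*I/5 + ⅔)² = (⅔ + 3*I/5)²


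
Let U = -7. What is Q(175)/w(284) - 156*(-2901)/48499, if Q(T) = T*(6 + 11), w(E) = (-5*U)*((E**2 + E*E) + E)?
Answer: 73135361791/7837244404 ≈ 9.3318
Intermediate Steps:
w(E) = 35*E + 70*E**2 (w(E) = (-5*(-7))*((E**2 + E*E) + E) = 35*((E**2 + E**2) + E) = 35*(2*E**2 + E) = 35*(E + 2*E**2) = 35*E + 70*E**2)
Q(T) = 17*T (Q(T) = T*17 = 17*T)
Q(175)/w(284) - 156*(-2901)/48499 = (17*175)/((35*284*(1 + 2*284))) - 156*(-2901)/48499 = 2975/((35*284*(1 + 568))) + 452556*(1/48499) = 2975/((35*284*569)) + 452556/48499 = 2975/5655860 + 452556/48499 = 2975*(1/5655860) + 452556/48499 = 85/161596 + 452556/48499 = 73135361791/7837244404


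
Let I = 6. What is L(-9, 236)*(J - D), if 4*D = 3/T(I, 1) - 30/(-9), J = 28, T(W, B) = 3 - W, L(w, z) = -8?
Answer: -658/3 ≈ -219.33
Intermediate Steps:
D = 7/12 (D = (3/(3 - 1*6) - 30/(-9))/4 = (3/(3 - 6) - 30*(-1/9))/4 = (3/(-3) + 10/3)/4 = (3*(-1/3) + 10/3)/4 = (-1 + 10/3)/4 = (1/4)*(7/3) = 7/12 ≈ 0.58333)
L(-9, 236)*(J - D) = -8*(28 - 1*7/12) = -8*(28 - 7/12) = -8*329/12 = -658/3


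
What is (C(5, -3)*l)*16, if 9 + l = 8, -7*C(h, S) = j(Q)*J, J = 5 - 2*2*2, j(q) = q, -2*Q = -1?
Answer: -24/7 ≈ -3.4286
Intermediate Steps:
Q = 1/2 (Q = -1/2*(-1) = 1/2 ≈ 0.50000)
J = -3 (J = 5 - 4*2 = 5 - 8 = -3)
C(h, S) = 3/14 (C(h, S) = -(-3)/14 = -1/7*(-3/2) = 3/14)
l = -1 (l = -9 + 8 = -1)
(C(5, -3)*l)*16 = ((3/14)*(-1))*16 = -3/14*16 = -24/7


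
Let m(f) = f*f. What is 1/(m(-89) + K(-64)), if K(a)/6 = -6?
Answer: 1/7885 ≈ 0.00012682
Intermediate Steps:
K(a) = -36 (K(a) = 6*(-6) = -36)
m(f) = f²
1/(m(-89) + K(-64)) = 1/((-89)² - 36) = 1/(7921 - 36) = 1/7885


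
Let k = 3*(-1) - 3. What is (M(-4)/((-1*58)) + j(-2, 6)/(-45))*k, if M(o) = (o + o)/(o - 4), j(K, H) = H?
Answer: 131/145 ≈ 0.90345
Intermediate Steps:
M(o) = 2*o/(-4 + o) (M(o) = (2*o)/(-4 + o) = 2*o/(-4 + o))
k = -6 (k = -3 - 3 = -6)
(M(-4)/((-1*58)) + j(-2, 6)/(-45))*k = ((2*(-4)/(-4 - 4))/((-1*58)) + 6/(-45))*(-6) = ((2*(-4)/(-8))/(-58) + 6*(-1/45))*(-6) = ((2*(-4)*(-1/8))*(-1/58) - 2/15)*(-6) = (1*(-1/58) - 2/15)*(-6) = (-1/58 - 2/15)*(-6) = -131/870*(-6) = 131/145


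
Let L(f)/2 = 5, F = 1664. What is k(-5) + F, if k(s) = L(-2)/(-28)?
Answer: 23291/14 ≈ 1663.6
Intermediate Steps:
L(f) = 10 (L(f) = 2*5 = 10)
k(s) = -5/14 (k(s) = 10/(-28) = 10*(-1/28) = -5/14)
k(-5) + F = -5/14 + 1664 = 23291/14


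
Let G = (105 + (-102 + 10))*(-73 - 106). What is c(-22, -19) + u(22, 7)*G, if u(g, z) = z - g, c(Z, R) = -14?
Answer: 34891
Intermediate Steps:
G = -2327 (G = (105 - 92)*(-179) = 13*(-179) = -2327)
c(-22, -19) + u(22, 7)*G = -14 + (7 - 1*22)*(-2327) = -14 + (7 - 22)*(-2327) = -14 - 15*(-2327) = -14 + 34905 = 34891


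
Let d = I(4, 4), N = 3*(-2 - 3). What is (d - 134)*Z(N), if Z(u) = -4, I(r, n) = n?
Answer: 520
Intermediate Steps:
N = -15 (N = 3*(-5) = -15)
d = 4
(d - 134)*Z(N) = (4 - 134)*(-4) = -130*(-4) = 520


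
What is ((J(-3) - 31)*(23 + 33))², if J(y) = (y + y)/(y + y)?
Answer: 2822400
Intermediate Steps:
J(y) = 1 (J(y) = (2*y)/((2*y)) = (2*y)*(1/(2*y)) = 1)
((J(-3) - 31)*(23 + 33))² = ((1 - 31)*(23 + 33))² = (-30*56)² = (-1680)² = 2822400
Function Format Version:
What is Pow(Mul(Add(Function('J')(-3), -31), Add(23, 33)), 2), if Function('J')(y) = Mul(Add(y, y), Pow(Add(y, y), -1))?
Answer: 2822400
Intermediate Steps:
Function('J')(y) = 1 (Function('J')(y) = Mul(Mul(2, y), Pow(Mul(2, y), -1)) = Mul(Mul(2, y), Mul(Rational(1, 2), Pow(y, -1))) = 1)
Pow(Mul(Add(Function('J')(-3), -31), Add(23, 33)), 2) = Pow(Mul(Add(1, -31), Add(23, 33)), 2) = Pow(Mul(-30, 56), 2) = Pow(-1680, 2) = 2822400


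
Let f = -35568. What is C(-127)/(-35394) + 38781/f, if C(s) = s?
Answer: -76005421/69938544 ≈ -1.0867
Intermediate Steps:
C(-127)/(-35394) + 38781/f = -127/(-35394) + 38781/(-35568) = -127*(-1/35394) + 38781*(-1/35568) = 127/35394 - 4309/3952 = -76005421/69938544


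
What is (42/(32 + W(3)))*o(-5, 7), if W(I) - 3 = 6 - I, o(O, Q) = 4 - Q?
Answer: -63/19 ≈ -3.3158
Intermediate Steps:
W(I) = 9 - I (W(I) = 3 + (6 - I) = 9 - I)
(42/(32 + W(3)))*o(-5, 7) = (42/(32 + (9 - 1*3)))*(4 - 1*7) = (42/(32 + (9 - 3)))*(4 - 7) = (42/(32 + 6))*(-3) = (42/38)*(-3) = (42*(1/38))*(-3) = (21/19)*(-3) = -63/19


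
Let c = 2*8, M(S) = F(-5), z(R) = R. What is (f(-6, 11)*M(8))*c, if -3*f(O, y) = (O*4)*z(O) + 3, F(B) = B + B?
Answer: 7840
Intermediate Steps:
F(B) = 2*B
f(O, y) = -1 - 4*O²/3 (f(O, y) = -((O*4)*O + 3)/3 = -((4*O)*O + 3)/3 = -(4*O² + 3)/3 = -(3 + 4*O²)/3 = -1 - 4*O²/3)
M(S) = -10 (M(S) = 2*(-5) = -10)
c = 16
(f(-6, 11)*M(8))*c = ((-1 - 4/3*(-6)²)*(-10))*16 = ((-1 - 4/3*36)*(-10))*16 = ((-1 - 48)*(-10))*16 = -49*(-10)*16 = 490*16 = 7840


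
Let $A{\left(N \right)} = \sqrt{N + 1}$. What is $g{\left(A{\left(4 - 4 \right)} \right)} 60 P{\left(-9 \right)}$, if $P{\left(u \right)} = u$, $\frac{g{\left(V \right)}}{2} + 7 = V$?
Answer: $6480$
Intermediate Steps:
$A{\left(N \right)} = \sqrt{1 + N}$
$g{\left(V \right)} = -14 + 2 V$
$g{\left(A{\left(4 - 4 \right)} \right)} 60 P{\left(-9 \right)} = \left(-14 + 2 \sqrt{1 + \left(4 - 4\right)}\right) 60 \left(-9\right) = \left(-14 + 2 \sqrt{1 + 0}\right) 60 \left(-9\right) = \left(-14 + 2 \sqrt{1}\right) 60 \left(-9\right) = \left(-14 + 2 \cdot 1\right) 60 \left(-9\right) = \left(-14 + 2\right) 60 \left(-9\right) = \left(-12\right) 60 \left(-9\right) = \left(-720\right) \left(-9\right) = 6480$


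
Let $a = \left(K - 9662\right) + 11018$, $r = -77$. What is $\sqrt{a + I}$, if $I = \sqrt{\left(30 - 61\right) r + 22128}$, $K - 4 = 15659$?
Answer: $\sqrt{17019 + \sqrt{24515}} \approx 131.06$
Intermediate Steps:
$K = 15663$ ($K = 4 + 15659 = 15663$)
$a = 17019$ ($a = \left(15663 - 9662\right) + 11018 = 6001 + 11018 = 17019$)
$I = \sqrt{24515}$ ($I = \sqrt{\left(30 - 61\right) \left(-77\right) + 22128} = \sqrt{\left(-31\right) \left(-77\right) + 22128} = \sqrt{2387 + 22128} = \sqrt{24515} \approx 156.57$)
$\sqrt{a + I} = \sqrt{17019 + \sqrt{24515}}$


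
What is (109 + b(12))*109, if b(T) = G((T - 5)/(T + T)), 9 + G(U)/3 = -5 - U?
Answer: 57661/8 ≈ 7207.6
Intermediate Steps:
G(U) = -42 - 3*U (G(U) = -27 + 3*(-5 - U) = -27 + (-15 - 3*U) = -42 - 3*U)
b(T) = -42 - 3*(-5 + T)/(2*T) (b(T) = -42 - 3*(T - 5)/(T + T) = -42 - 3*(-5 + T)/(2*T))
(109 + b(12))*109 = (109 + (3/2)*(5 - 29*12)/12)*109 = (109 + (3/2)*(1/12)*(5 - 348))*109 = (109 + (3/2)*(1/12)*(-343))*109 = (109 - 343/8)*109 = (529/8)*109 = 57661/8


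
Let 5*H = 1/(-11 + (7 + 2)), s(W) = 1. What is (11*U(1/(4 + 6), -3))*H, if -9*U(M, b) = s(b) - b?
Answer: 22/45 ≈ 0.48889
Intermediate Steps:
U(M, b) = -⅑ + b/9 (U(M, b) = -(1 - b)/9 = -⅑ + b/9)
H = -⅒ (H = 1/(5*(-11 + (7 + 2))) = 1/(5*(-11 + 9)) = (⅕)/(-2) = (⅕)*(-½) = -⅒ ≈ -0.10000)
(11*U(1/(4 + 6), -3))*H = (11*(-⅑ + (⅑)*(-3)))*(-⅒) = (11*(-⅑ - ⅓))*(-⅒) = (11*(-4/9))*(-⅒) = -44/9*(-⅒) = 22/45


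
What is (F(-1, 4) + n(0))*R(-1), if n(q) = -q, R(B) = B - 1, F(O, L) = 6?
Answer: -12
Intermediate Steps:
R(B) = -1 + B
(F(-1, 4) + n(0))*R(-1) = (6 - 1*0)*(-1 - 1) = (6 + 0)*(-2) = 6*(-2) = -12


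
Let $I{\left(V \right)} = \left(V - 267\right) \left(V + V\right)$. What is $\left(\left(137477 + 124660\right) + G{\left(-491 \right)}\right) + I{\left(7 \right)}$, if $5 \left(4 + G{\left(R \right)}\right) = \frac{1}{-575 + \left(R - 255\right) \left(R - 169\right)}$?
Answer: $\frac{635614900026}{2458925} \approx 2.5849 \cdot 10^{5}$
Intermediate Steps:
$I{\left(V \right)} = 2 V \left(-267 + V\right)$ ($I{\left(V \right)} = \left(-267 + V\right) 2 V = 2 V \left(-267 + V\right)$)
$G{\left(R \right)} = -4 + \frac{1}{5 \left(-575 + \left(-255 + R\right) \left(-169 + R\right)\right)}$ ($G{\left(R \right)} = -4 + \frac{1}{5 \left(-575 + \left(R - 255\right) \left(R - 169\right)\right)} = -4 + \frac{1}{5 \left(-575 + \left(-255 + R\right) \left(-169 + R\right)\right)}$)
$\left(\left(137477 + 124660\right) + G{\left(-491 \right)}\right) + I{\left(7 \right)} = \left(\left(137477 + 124660\right) + \frac{-850399 - 20 \left(-491\right)^{2} + 8480 \left(-491\right)}{5 \left(42520 + \left(-491\right)^{2} - -208184\right)}\right) + 2 \cdot 7 \left(-267 + 7\right) = \left(262137 + \frac{-850399 - 4821620 - 4163680}{5 \left(42520 + 241081 + 208184\right)}\right) + 2 \cdot 7 \left(-260\right) = \left(262137 + \frac{-850399 - 4821620 - 4163680}{5 \cdot 491785}\right) - 3640 = \left(262137 + \frac{1}{5} \cdot \frac{1}{491785} \left(-9835699\right)\right) - 3640 = \left(262137 - \frac{9835699}{2458925}\right) - 3640 = \frac{644565387026}{2458925} - 3640 = \frac{635614900026}{2458925}$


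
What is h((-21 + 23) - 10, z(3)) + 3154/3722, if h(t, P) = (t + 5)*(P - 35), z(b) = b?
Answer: 180233/1861 ≈ 96.847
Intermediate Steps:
h(t, P) = (-35 + P)*(5 + t) (h(t, P) = (5 + t)*(-35 + P) = (-35 + P)*(5 + t))
h((-21 + 23) - 10, z(3)) + 3154/3722 = (-175 - 35*((-21 + 23) - 10) + 5*3 + 3*((-21 + 23) - 10)) + 3154/3722 = (-175 - 35*(2 - 10) + 15 + 3*(2 - 10)) + 3154*(1/3722) = (-175 - 35*(-8) + 15 + 3*(-8)) + 1577/1861 = (-175 + 280 + 15 - 24) + 1577/1861 = 96 + 1577/1861 = 180233/1861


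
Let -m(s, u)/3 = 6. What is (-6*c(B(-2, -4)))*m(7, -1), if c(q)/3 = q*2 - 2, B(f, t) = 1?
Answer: 0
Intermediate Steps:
m(s, u) = -18 (m(s, u) = -3*6 = -18)
c(q) = -6 + 6*q (c(q) = 3*(q*2 - 2) = 3*(2*q - 2) = 3*(-2 + 2*q) = -6 + 6*q)
(-6*c(B(-2, -4)))*m(7, -1) = -6*(-6 + 6*1)*(-18) = -6*(-6 + 6)*(-18) = -6*0*(-18) = 0*(-18) = 0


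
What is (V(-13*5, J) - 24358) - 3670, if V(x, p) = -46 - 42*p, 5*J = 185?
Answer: -29628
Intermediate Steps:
J = 37 (J = (⅕)*185 = 37)
V(x, p) = -46 - 42*p
(V(-13*5, J) - 24358) - 3670 = ((-46 - 42*37) - 24358) - 3670 = ((-46 - 1554) - 24358) - 3670 = (-1600 - 24358) - 3670 = -25958 - 3670 = -29628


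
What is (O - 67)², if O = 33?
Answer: 1156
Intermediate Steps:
(O - 67)² = (33 - 67)² = (-34)² = 1156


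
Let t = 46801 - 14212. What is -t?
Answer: -32589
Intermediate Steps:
t = 32589
-t = -1*32589 = -32589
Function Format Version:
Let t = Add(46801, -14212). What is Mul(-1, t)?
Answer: -32589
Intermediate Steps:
t = 32589
Mul(-1, t) = Mul(-1, 32589) = -32589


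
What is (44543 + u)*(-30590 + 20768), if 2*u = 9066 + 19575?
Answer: -578157297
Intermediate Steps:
u = 28641/2 (u = (9066 + 19575)/2 = (½)*28641 = 28641/2 ≈ 14321.)
(44543 + u)*(-30590 + 20768) = (44543 + 28641/2)*(-30590 + 20768) = (117727/2)*(-9822) = -578157297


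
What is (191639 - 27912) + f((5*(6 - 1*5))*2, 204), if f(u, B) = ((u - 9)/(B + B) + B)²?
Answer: 34182383617/166464 ≈ 2.0534e+5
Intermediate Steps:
f(u, B) = (B + (-9 + u)/(2*B))² (f(u, B) = ((-9 + u)/((2*B)) + B)² = ((-9 + u)*(1/(2*B)) + B)² = ((-9 + u)/(2*B) + B)² = (B + (-9 + u)/(2*B))²)
(191639 - 27912) + f((5*(6 - 1*5))*2, 204) = (191639 - 27912) + (¼)*(-9 + (5*(6 - 1*5))*2 + 2*204²)²/204² = 163727 + (¼)*(1/41616)*(-9 + (5*(6 - 5))*2 + 2*41616)² = 163727 + (¼)*(1/41616)*(-9 + (5*1)*2 + 83232)² = 163727 + (¼)*(1/41616)*(-9 + 5*2 + 83232)² = 163727 + (¼)*(1/41616)*(-9 + 10 + 83232)² = 163727 + (¼)*(1/41616)*83233² = 163727 + (¼)*(1/41616)*6927732289 = 163727 + 6927732289/166464 = 34182383617/166464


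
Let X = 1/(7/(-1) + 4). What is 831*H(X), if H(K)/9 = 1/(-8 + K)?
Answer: -22437/25 ≈ -897.48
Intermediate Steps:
X = -⅓ (X = 1/(7*(-1) + 4) = 1/(-7 + 4) = 1/(-3) = -⅓ ≈ -0.33333)
H(K) = 9/(-8 + K)
831*H(X) = 831*(9/(-8 - ⅓)) = 831*(9/(-25/3)) = 831*(9*(-3/25)) = 831*(-27/25) = -22437/25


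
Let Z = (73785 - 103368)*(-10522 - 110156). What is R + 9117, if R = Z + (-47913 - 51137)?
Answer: 3569927341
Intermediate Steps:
Z = 3570017274 (Z = -29583*(-120678) = 3570017274)
R = 3569918224 (R = 3570017274 + (-47913 - 51137) = 3570017274 - 99050 = 3569918224)
R + 9117 = 3569918224 + 9117 = 3569927341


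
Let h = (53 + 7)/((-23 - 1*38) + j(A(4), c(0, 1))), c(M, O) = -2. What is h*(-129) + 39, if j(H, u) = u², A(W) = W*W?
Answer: 3321/19 ≈ 174.79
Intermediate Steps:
A(W) = W²
h = -20/19 (h = (53 + 7)/((-23 - 1*38) + (-2)²) = 60/((-23 - 38) + 4) = 60/(-61 + 4) = 60/(-57) = 60*(-1/57) = -20/19 ≈ -1.0526)
h*(-129) + 39 = -20/19*(-129) + 39 = 2580/19 + 39 = 3321/19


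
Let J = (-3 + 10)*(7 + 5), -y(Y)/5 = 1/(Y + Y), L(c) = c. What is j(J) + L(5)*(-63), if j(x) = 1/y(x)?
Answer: -1743/5 ≈ -348.60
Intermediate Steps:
y(Y) = -5/(2*Y) (y(Y) = -5/(Y + Y) = -5*1/(2*Y) = -5/(2*Y))
J = 84 (J = 7*12 = 84)
j(x) = -2*x/5 (j(x) = 1/(-5/(2*x)) = -2*x/5)
j(J) + L(5)*(-63) = -⅖*84 + 5*(-63) = -168/5 - 315 = -1743/5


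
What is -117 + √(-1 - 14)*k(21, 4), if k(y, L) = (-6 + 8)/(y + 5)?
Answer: -117 + I*√15/13 ≈ -117.0 + 0.29792*I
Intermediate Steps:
k(y, L) = 2/(5 + y)
-117 + √(-1 - 14)*k(21, 4) = -117 + √(-1 - 14)*(2/(5 + 21)) = -117 + √(-15)*(2/26) = -117 + (I*√15)*(2*(1/26)) = -117 + (I*√15)*(1/13) = -117 + I*√15/13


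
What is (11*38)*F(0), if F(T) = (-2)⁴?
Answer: 6688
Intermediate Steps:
F(T) = 16
(11*38)*F(0) = (11*38)*16 = 418*16 = 6688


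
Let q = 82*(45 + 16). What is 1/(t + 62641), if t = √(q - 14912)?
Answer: 62641/3923904791 - I*√9910/3923904791 ≈ 1.5964e-5 - 2.537e-8*I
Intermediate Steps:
q = 5002 (q = 82*61 = 5002)
t = I*√9910 (t = √(5002 - 14912) = √(-9910) = I*√9910 ≈ 99.549*I)
1/(t + 62641) = 1/(I*√9910 + 62641) = 1/(62641 + I*√9910)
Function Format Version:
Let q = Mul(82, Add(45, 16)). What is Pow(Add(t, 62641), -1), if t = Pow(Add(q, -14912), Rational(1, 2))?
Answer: Add(Rational(62641, 3923904791), Mul(Rational(-1, 3923904791), I, Pow(9910, Rational(1, 2)))) ≈ Add(1.5964e-5, Mul(-2.5370e-8, I))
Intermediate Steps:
q = 5002 (q = Mul(82, 61) = 5002)
t = Mul(I, Pow(9910, Rational(1, 2))) (t = Pow(Add(5002, -14912), Rational(1, 2)) = Pow(-9910, Rational(1, 2)) = Mul(I, Pow(9910, Rational(1, 2))) ≈ Mul(99.549, I))
Pow(Add(t, 62641), -1) = Pow(Add(Mul(I, Pow(9910, Rational(1, 2))), 62641), -1) = Pow(Add(62641, Mul(I, Pow(9910, Rational(1, 2)))), -1)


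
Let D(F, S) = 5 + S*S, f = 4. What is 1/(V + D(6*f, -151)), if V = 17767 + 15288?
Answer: 1/55861 ≈ 1.7902e-5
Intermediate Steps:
V = 33055
D(F, S) = 5 + S**2
1/(V + D(6*f, -151)) = 1/(33055 + (5 + (-151)**2)) = 1/(33055 + (5 + 22801)) = 1/(33055 + 22806) = 1/55861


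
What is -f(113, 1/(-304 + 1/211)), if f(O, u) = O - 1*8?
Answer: -105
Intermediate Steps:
f(O, u) = -8 + O (f(O, u) = O - 8 = -8 + O)
-f(113, 1/(-304 + 1/211)) = -(-8 + 113) = -1*105 = -105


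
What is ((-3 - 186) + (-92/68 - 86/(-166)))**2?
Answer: 71747372449/1990921 ≈ 36037.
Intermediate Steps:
((-3 - 186) + (-92/68 - 86/(-166)))**2 = (-189 + (-92*1/68 - 86*(-1/166)))**2 = (-189 + (-23/17 + 43/83))**2 = (-189 - 1178/1411)**2 = (-267857/1411)**2 = 71747372449/1990921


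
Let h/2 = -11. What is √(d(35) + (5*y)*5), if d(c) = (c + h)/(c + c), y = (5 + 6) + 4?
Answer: √1838410/70 ≈ 19.370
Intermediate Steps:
y = 15 (y = 11 + 4 = 15)
h = -22 (h = 2*(-11) = -22)
d(c) = (-22 + c)/(2*c) (d(c) = (c - 22)/(c + c) = (-22 + c)/((2*c)) = (-22 + c)*(1/(2*c)) = (-22 + c)/(2*c))
√(d(35) + (5*y)*5) = √((½)*(-22 + 35)/35 + (5*15)*5) = √((½)*(1/35)*13 + 75*5) = √(13/70 + 375) = √(26263/70) = √1838410/70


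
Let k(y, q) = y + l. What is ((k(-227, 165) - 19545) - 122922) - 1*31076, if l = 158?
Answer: -173612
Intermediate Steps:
k(y, q) = 158 + y (k(y, q) = y + 158 = 158 + y)
((k(-227, 165) - 19545) - 122922) - 1*31076 = (((158 - 227) - 19545) - 122922) - 1*31076 = ((-69 - 19545) - 122922) - 31076 = (-19614 - 122922) - 31076 = -142536 - 31076 = -173612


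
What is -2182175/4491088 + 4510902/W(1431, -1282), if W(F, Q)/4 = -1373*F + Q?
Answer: -9354968708219/8829681106960 ≈ -1.0595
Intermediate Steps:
W(F, Q) = -5492*F + 4*Q (W(F, Q) = 4*(-1373*F + Q) = 4*(Q - 1373*F) = -5492*F + 4*Q)
-2182175/4491088 + 4510902/W(1431, -1282) = -2182175/4491088 + 4510902/(-5492*1431 + 4*(-1282)) = -2182175*1/4491088 + 4510902/(-7859052 - 5128) = -2182175/4491088 + 4510902/(-7864180) = -2182175/4491088 + 4510902*(-1/7864180) = -2182175/4491088 - 2255451/3932090 = -9354968708219/8829681106960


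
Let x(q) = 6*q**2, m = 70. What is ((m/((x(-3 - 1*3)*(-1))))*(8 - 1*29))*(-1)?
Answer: -245/36 ≈ -6.8056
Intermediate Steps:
((m/((x(-3 - 1*3)*(-1))))*(8 - 1*29))*(-1) = ((70/(((6*(-3 - 1*3)**2)*(-1))))*(8 - 1*29))*(-1) = ((70/(((6*(-3 - 3)**2)*(-1))))*(8 - 29))*(-1) = ((70/(((6*(-6)**2)*(-1))))*(-21))*(-1) = ((70/(((6*36)*(-1))))*(-21))*(-1) = ((70/((216*(-1))))*(-21))*(-1) = ((70/(-216))*(-21))*(-1) = ((70*(-1/216))*(-21))*(-1) = -35/108*(-21)*(-1) = (245/36)*(-1) = -245/36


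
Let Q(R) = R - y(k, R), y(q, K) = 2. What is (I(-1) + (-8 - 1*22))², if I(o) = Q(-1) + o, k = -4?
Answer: 1156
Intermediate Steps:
Q(R) = -2 + R (Q(R) = R - 1*2 = R - 2 = -2 + R)
I(o) = -3 + o (I(o) = (-2 - 1) + o = -3 + o)
(I(-1) + (-8 - 1*22))² = ((-3 - 1) + (-8 - 1*22))² = (-4 + (-8 - 22))² = (-4 - 30)² = (-34)² = 1156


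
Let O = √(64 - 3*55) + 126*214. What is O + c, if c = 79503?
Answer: 106467 + I*√101 ≈ 1.0647e+5 + 10.05*I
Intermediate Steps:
O = 26964 + I*√101 (O = √(64 - 165) + 26964 = √(-101) + 26964 = I*√101 + 26964 = 26964 + I*√101 ≈ 26964.0 + 10.05*I)
O + c = (26964 + I*√101) + 79503 = 106467 + I*√101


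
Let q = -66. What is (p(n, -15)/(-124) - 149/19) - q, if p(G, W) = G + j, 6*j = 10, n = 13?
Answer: 102556/1767 ≈ 58.040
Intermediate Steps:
j = 5/3 (j = (1/6)*10 = 5/3 ≈ 1.6667)
p(G, W) = 5/3 + G (p(G, W) = G + 5/3 = 5/3 + G)
(p(n, -15)/(-124) - 149/19) - q = ((5/3 + 13)/(-124) - 149/19) - 1*(-66) = ((44/3)*(-1/124) - 149*1/19) + 66 = (-11/93 - 149/19) + 66 = -14066/1767 + 66 = 102556/1767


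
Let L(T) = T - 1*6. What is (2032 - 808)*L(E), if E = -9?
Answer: -18360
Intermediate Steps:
L(T) = -6 + T (L(T) = T - 6 = -6 + T)
(2032 - 808)*L(E) = (2032 - 808)*(-6 - 9) = 1224*(-15) = -18360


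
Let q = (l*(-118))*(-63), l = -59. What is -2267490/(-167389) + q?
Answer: -73415552244/167389 ≈ -4.3859e+5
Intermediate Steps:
q = -438606 (q = -59*(-118)*(-63) = 6962*(-63) = -438606)
-2267490/(-167389) + q = -2267490/(-167389) - 438606 = -2267490*(-1/167389) - 438606 = 2267490/167389 - 438606 = -73415552244/167389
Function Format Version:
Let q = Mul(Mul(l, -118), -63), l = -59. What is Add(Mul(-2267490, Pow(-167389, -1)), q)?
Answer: Rational(-73415552244, 167389) ≈ -4.3859e+5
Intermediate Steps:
q = -438606 (q = Mul(Mul(-59, -118), -63) = Mul(6962, -63) = -438606)
Add(Mul(-2267490, Pow(-167389, -1)), q) = Add(Mul(-2267490, Pow(-167389, -1)), -438606) = Add(Mul(-2267490, Rational(-1, 167389)), -438606) = Add(Rational(2267490, 167389), -438606) = Rational(-73415552244, 167389)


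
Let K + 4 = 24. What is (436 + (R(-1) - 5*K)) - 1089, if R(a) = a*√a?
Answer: -753 - I ≈ -753.0 - 1.0*I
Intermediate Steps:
K = 20 (K = -4 + 24 = 20)
R(a) = a^(3/2)
(436 + (R(-1) - 5*K)) - 1089 = (436 + ((-1)^(3/2) - 5*20)) - 1089 = (436 + (-I - 100)) - 1089 = (436 + (-100 - I)) - 1089 = (336 - I) - 1089 = -753 - I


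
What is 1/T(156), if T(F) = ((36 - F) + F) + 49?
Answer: 1/85 ≈ 0.011765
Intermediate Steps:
T(F) = 85 (T(F) = 36 + 49 = 85)
1/T(156) = 1/85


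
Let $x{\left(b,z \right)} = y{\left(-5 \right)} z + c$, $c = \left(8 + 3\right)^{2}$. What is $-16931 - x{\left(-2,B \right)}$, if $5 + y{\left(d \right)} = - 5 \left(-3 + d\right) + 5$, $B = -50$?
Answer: $-15052$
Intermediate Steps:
$c = 121$ ($c = 11^{2} = 121$)
$y{\left(d \right)} = 15 - 5 d$ ($y{\left(d \right)} = -5 - \left(-5 + 5 \left(-3 + d\right)\right) = -5 + \left(\left(15 - 5 d\right) + 5\right) = -5 - \left(-20 + 5 d\right) = 15 - 5 d$)
$x{\left(b,z \right)} = 121 + 40 z$ ($x{\left(b,z \right)} = \left(15 - -25\right) z + 121 = \left(15 + 25\right) z + 121 = 40 z + 121 = 121 + 40 z$)
$-16931 - x{\left(-2,B \right)} = -16931 - \left(121 + 40 \left(-50\right)\right) = -16931 - \left(121 - 2000\right) = -16931 - -1879 = -16931 + 1879 = -15052$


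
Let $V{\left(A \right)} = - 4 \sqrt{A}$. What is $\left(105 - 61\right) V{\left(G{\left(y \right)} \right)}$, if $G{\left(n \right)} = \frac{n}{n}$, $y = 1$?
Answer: $-176$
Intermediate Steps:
$G{\left(n \right)} = 1$
$\left(105 - 61\right) V{\left(G{\left(y \right)} \right)} = \left(105 - 61\right) \left(- 4 \sqrt{1}\right) = 44 \left(\left(-4\right) 1\right) = 44 \left(-4\right) = -176$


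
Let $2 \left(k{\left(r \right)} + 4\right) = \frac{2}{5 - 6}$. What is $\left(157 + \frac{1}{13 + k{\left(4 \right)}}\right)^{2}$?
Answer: $\frac{1580049}{64} \approx 24688.0$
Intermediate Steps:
$k{\left(r \right)} = -5$ ($k{\left(r \right)} = -4 + \frac{2 \frac{1}{5 - 6}}{2} = -4 + \frac{2 \frac{1}{-1}}{2} = -4 + \frac{2 \left(-1\right)}{2} = -4 + \frac{1}{2} \left(-2\right) = -4 - 1 = -5$)
$\left(157 + \frac{1}{13 + k{\left(4 \right)}}\right)^{2} = \left(157 + \frac{1}{13 - 5}\right)^{2} = \left(157 + \frac{1}{8}\right)^{2} = \left(\frac{1257}{8}\right)^{2} = \frac{1580049}{64}$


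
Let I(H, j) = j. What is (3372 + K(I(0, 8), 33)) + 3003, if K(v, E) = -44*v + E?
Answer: 6056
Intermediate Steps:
K(v, E) = E - 44*v
(3372 + K(I(0, 8), 33)) + 3003 = (3372 + (33 - 44*8)) + 3003 = (3372 + (33 - 352)) + 3003 = (3372 - 319) + 3003 = 3053 + 3003 = 6056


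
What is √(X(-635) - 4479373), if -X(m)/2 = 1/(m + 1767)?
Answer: 3*I*√159443779706/566 ≈ 2116.5*I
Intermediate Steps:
X(m) = -2/(1767 + m) (X(m) = -2/(m + 1767) = -2/(1767 + m))
√(X(-635) - 4479373) = √(-2/(1767 - 635) - 4479373) = √(-2/1132 - 4479373) = √(-2*1/1132 - 4479373) = √(-1/566 - 4479373) = √(-2535325119/566) = 3*I*√159443779706/566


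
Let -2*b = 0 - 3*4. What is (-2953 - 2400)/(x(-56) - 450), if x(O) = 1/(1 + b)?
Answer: 37471/3149 ≈ 11.899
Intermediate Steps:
b = 6 (b = -(0 - 3*4)/2 = -(0 - 12)/2 = -1/2*(-12) = 6)
x(O) = 1/7 (x(O) = 1/(1 + 6) = 1/7)
(-2953 - 2400)/(x(-56) - 450) = (-2953 - 2400)/(1/7 - 450) = -5353/(-3149/7) = -5353*(-7/3149) = 37471/3149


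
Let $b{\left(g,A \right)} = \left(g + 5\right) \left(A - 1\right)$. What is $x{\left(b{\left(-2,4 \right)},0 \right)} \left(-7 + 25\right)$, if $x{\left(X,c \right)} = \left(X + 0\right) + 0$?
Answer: $162$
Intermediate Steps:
$b{\left(g,A \right)} = \left(-1 + A\right) \left(5 + g\right)$ ($b{\left(g,A \right)} = \left(5 + g\right) \left(-1 + A\right) = \left(-1 + A\right) \left(5 + g\right)$)
$x{\left(X,c \right)} = X$ ($x{\left(X,c \right)} = X + 0 = X$)
$x{\left(b{\left(-2,4 \right)},0 \right)} \left(-7 + 25\right) = \left(-5 - -2 + 5 \cdot 4 + 4 \left(-2\right)\right) \left(-7 + 25\right) = \left(-5 + 2 + 20 - 8\right) 18 = 9 \cdot 18 = 162$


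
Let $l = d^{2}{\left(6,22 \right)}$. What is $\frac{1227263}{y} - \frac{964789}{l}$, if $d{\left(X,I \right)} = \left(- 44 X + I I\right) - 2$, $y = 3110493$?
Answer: $- \frac{2942644984165}{147823069332} \approx -19.907$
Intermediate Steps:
$d{\left(X,I \right)} = -2 + I^{2} - 44 X$ ($d{\left(X,I \right)} = \left(- 44 X + I^{2}\right) - 2 = \left(I^{2} - 44 X\right) - 2 = -2 + I^{2} - 44 X$)
$l = 47524$ ($l = \left(-2 + 22^{2} - 264\right)^{2} = \left(-2 + 484 - 264\right)^{2} = 218^{2} = 47524$)
$\frac{1227263}{y} - \frac{964789}{l} = \frac{1227263}{3110493} - \frac{964789}{47524} = - \frac{2942644984165}{147823069332}$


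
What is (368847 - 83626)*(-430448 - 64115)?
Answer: -141059753423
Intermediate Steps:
(368847 - 83626)*(-430448 - 64115) = 285221*(-494563) = -141059753423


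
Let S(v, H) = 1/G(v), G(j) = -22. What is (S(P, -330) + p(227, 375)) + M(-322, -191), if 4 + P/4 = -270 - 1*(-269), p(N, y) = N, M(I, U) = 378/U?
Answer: 945347/4202 ≈ 224.98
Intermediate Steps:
P = -20 (P = -16 + 4*(-270 - 1*(-269)) = -16 + 4*(-270 + 269) = -16 + 4*(-1) = -16 - 4 = -20)
S(v, H) = -1/22 (S(v, H) = 1/(-22) = -1/22)
(S(P, -330) + p(227, 375)) + M(-322, -191) = (-1/22 + 227) + 378/(-191) = 4993/22 + 378*(-1/191) = 4993/22 - 378/191 = 945347/4202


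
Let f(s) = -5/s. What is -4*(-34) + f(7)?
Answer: 947/7 ≈ 135.29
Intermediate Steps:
-4*(-34) + f(7) = -4*(-34) - 5/7 = 136 - 5*⅐ = 136 - 5/7 = 947/7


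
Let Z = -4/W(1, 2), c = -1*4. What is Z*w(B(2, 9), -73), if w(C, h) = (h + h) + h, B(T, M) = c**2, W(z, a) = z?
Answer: 876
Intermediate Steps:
c = -4
B(T, M) = 16 (B(T, M) = (-4)**2 = 16)
w(C, h) = 3*h (w(C, h) = 2*h + h = 3*h)
Z = -4 (Z = -4/1 = -4*1 = -4)
Z*w(B(2, 9), -73) = -12*(-73) = -4*(-219) = 876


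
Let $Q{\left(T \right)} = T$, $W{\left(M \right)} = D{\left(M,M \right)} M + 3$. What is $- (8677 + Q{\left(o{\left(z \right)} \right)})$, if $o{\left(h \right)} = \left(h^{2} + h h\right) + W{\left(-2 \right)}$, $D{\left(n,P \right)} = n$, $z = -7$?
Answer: $-8782$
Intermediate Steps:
$W{\left(M \right)} = 3 + M^{2}$ ($W{\left(M \right)} = M M + 3 = M^{2} + 3 = 3 + M^{2}$)
$o{\left(h \right)} = 7 + 2 h^{2}$ ($o{\left(h \right)} = \left(h^{2} + h h\right) + \left(3 + \left(-2\right)^{2}\right) = \left(h^{2} + h^{2}\right) + \left(3 + 4\right) = 2 h^{2} + 7 = 7 + 2 h^{2}$)
$- (8677 + Q{\left(o{\left(z \right)} \right)}) = - (8677 + \left(7 + 2 \left(-7\right)^{2}\right)) = - (8677 + \left(7 + 2 \cdot 49\right)) = - (8677 + \left(7 + 98\right)) = - (8677 + 105) = \left(-1\right) 8782 = -8782$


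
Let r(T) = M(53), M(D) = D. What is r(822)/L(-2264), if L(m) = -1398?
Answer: -53/1398 ≈ -0.037911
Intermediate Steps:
r(T) = 53
r(822)/L(-2264) = 53/(-1398) = 53*(-1/1398) = -53/1398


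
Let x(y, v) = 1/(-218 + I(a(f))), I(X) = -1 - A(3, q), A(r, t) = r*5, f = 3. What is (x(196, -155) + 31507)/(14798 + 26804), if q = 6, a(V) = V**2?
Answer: 237827/314028 ≈ 0.75734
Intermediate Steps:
A(r, t) = 5*r
I(X) = -16 (I(X) = -1 - 5*3 = -1 - 1*15 = -1 - 15 = -16)
x(y, v) = -1/234 (x(y, v) = 1/(-218 - 16) = 1/(-234) = -1/234)
(x(196, -155) + 31507)/(14798 + 26804) = (-1/234 + 31507)/(14798 + 26804) = (7372637/234)/41602 = (7372637/234)*(1/41602) = 237827/314028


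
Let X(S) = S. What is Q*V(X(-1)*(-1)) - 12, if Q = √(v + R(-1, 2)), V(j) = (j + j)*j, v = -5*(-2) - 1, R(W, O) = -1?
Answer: -12 + 4*√2 ≈ -6.3431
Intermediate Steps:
v = 9 (v = 10 - 1 = 9)
V(j) = 2*j² (V(j) = (2*j)*j = 2*j²)
Q = 2*√2 (Q = √(9 - 1) = √8 = 2*√2 ≈ 2.8284)
Q*V(X(-1)*(-1)) - 12 = (2*√2)*(2*(-1*(-1))²) - 12 = (2*√2)*(2*1²) - 12 = (2*√2)*(2*1) - 12 = (2*√2)*2 - 12 = 4*√2 - 12 = -12 + 4*√2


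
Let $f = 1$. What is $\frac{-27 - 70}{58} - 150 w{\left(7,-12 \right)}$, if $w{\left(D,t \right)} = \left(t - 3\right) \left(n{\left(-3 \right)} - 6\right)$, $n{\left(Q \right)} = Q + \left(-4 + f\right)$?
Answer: $- \frac{1566097}{58} \approx -27002.0$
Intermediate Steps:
$n{\left(Q \right)} = -3 + Q$ ($n{\left(Q \right)} = Q + \left(-4 + 1\right) = Q - 3 = -3 + Q$)
$w{\left(D,t \right)} = 36 - 12 t$ ($w{\left(D,t \right)} = \left(t - 3\right) \left(\left(-3 - 3\right) - 6\right) = \left(-3 + t\right) \left(-6 - 6\right) = \left(-3 + t\right) \left(-12\right) = 36 - 12 t$)
$\frac{-27 - 70}{58} - 150 w{\left(7,-12 \right)} = \frac{-27 - 70}{58} - 150 \left(36 - -144\right) = \left(-97\right) \frac{1}{58} - 150 \left(36 + 144\right) = - \frac{97}{58} - 27000 = - \frac{1566097}{58}$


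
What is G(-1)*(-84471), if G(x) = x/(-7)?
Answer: -84471/7 ≈ -12067.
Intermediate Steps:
G(x) = -x/7 (G(x) = x*(-1/7) = -x/7)
G(-1)*(-84471) = -1/7*(-1)*(-84471) = (1/7)*(-84471) = -84471/7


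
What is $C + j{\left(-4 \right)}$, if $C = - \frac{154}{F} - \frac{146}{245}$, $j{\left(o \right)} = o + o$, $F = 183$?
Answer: $- \frac{423128}{44835} \approx -9.4375$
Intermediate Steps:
$j{\left(o \right)} = 2 o$
$C = - \frac{64448}{44835}$ ($C = - \frac{154}{183} - \frac{146}{245} = - \frac{64448}{44835} \approx -1.4374$)
$C + j{\left(-4 \right)} = - \frac{64448}{44835} + 2 \left(-4\right) = - \frac{64448}{44835} - 8 = - \frac{423128}{44835}$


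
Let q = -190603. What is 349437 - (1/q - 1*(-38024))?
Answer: 59356252040/190603 ≈ 3.1141e+5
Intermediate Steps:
349437 - (1/q - 1*(-38024)) = 349437 - (1/(-190603) - 1*(-38024)) = 349437 - (-1/190603 + 38024) = 349437 - 1*7247488471/190603 = 349437 - 7247488471/190603 = 59356252040/190603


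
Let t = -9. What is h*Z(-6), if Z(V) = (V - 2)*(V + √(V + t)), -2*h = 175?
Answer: -4200 + 700*I*√15 ≈ -4200.0 + 2711.1*I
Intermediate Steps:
h = -175/2 (h = -½*175 = -175/2 ≈ -87.500)
Z(V) = (-2 + V)*(V + √(-9 + V)) (Z(V) = (V - 2)*(V + √(V - 9)) = (-2 + V)*(V + √(-9 + V)))
h*Z(-6) = -175*((-6)² - 2*(-6) - 2*√(-9 - 6) - 6*√(-9 - 6))/2 = -175*(36 + 12 - 2*I*√15 - 6*I*√15)/2 = -175*(48 - 8*I*√15)/2 = -4200 + 700*I*√15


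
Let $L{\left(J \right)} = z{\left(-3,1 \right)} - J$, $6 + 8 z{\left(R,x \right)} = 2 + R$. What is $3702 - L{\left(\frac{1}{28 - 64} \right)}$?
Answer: $\frac{266605}{72} \approx 3702.8$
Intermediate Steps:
$z{\left(R,x \right)} = - \frac{1}{2} + \frac{R}{8}$ ($z{\left(R,x \right)} = - \frac{3}{4} + \frac{2 + R}{8} = - \frac{3}{4} + \left(\frac{1}{4} + \frac{R}{8}\right) = - \frac{1}{2} + \frac{R}{8}$)
$L{\left(J \right)} = - \frac{7}{8} - J$ ($L{\left(J \right)} = \left(- \frac{1}{2} + \frac{1}{8} \left(-3\right)\right) - J = \left(- \frac{1}{2} - \frac{3}{8}\right) - J = - \frac{7}{8} - J$)
$3702 - L{\left(\frac{1}{28 - 64} \right)} = 3702 - \left(- \frac{7}{8} - \frac{1}{28 - 64}\right) = 3702 - \left(- \frac{7}{8} - \frac{1}{-36}\right) = 3702 - \left(- \frac{7}{8} - - \frac{1}{36}\right) = 3702 - \left(- \frac{7}{8} + \frac{1}{36}\right) = 3702 - - \frac{61}{72} = 3702 + \frac{61}{72} = \frac{266605}{72}$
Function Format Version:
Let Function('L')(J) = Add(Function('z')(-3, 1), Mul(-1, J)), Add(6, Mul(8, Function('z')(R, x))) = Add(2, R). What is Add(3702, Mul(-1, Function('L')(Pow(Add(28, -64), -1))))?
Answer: Rational(266605, 72) ≈ 3702.8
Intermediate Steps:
Function('z')(R, x) = Add(Rational(-1, 2), Mul(Rational(1, 8), R)) (Function('z')(R, x) = Add(Rational(-3, 4), Mul(Rational(1, 8), Add(2, R))) = Add(Rational(-3, 4), Add(Rational(1, 4), Mul(Rational(1, 8), R))) = Add(Rational(-1, 2), Mul(Rational(1, 8), R)))
Function('L')(J) = Add(Rational(-7, 8), Mul(-1, J)) (Function('L')(J) = Add(Add(Rational(-1, 2), Mul(Rational(1, 8), -3)), Mul(-1, J)) = Add(Add(Rational(-1, 2), Rational(-3, 8)), Mul(-1, J)) = Add(Rational(-7, 8), Mul(-1, J)))
Add(3702, Mul(-1, Function('L')(Pow(Add(28, -64), -1)))) = Add(3702, Mul(-1, Add(Rational(-7, 8), Mul(-1, Pow(Add(28, -64), -1))))) = Add(3702, Mul(-1, Add(Rational(-7, 8), Mul(-1, Pow(-36, -1))))) = Add(3702, Mul(-1, Add(Rational(-7, 8), Mul(-1, Rational(-1, 36))))) = Add(3702, Mul(-1, Add(Rational(-7, 8), Rational(1, 36)))) = Add(3702, Mul(-1, Rational(-61, 72))) = Add(3702, Rational(61, 72)) = Rational(266605, 72)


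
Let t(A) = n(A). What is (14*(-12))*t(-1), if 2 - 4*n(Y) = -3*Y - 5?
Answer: -168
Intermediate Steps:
n(Y) = 7/4 + 3*Y/4 (n(Y) = ½ - (-3*Y - 5)/4 = ½ - (-5 - 3*Y)/4 = ½ + (5/4 + 3*Y/4) = 7/4 + 3*Y/4)
t(A) = 7/4 + 3*A/4
(14*(-12))*t(-1) = (14*(-12))*(7/4 + (¾)*(-1)) = -168*(7/4 - ¾) = -168*1 = -168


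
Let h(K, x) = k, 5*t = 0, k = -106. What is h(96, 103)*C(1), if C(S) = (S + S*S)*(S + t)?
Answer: -212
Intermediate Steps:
t = 0 (t = (⅕)*0 = 0)
h(K, x) = -106
C(S) = S*(S + S²) (C(S) = (S + S*S)*(S + 0) = (S + S²)*S = S*(S + S²))
h(96, 103)*C(1) = -106*1²*(1 + 1) = -106*2 = -212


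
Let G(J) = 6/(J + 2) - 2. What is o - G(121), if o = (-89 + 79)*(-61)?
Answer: 25090/41 ≈ 611.95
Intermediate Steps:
G(J) = -2 + 6/(2 + J) (G(J) = 6/(2 + J) - 2 = -2 + 6/(2 + J))
o = 610 (o = -10*(-61) = 610)
o - G(121) = 610 - 2*(1 - 1*121)/(2 + 121) = 610 - 2*(1 - 121)/123 = 610 - 2*(-120)/123 = 610 - 1*(-80/41) = 610 + 80/41 = 25090/41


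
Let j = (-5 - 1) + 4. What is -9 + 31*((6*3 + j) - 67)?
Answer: -1590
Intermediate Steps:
j = -2 (j = -6 + 4 = -2)
-9 + 31*((6*3 + j) - 67) = -9 + 31*((6*3 - 2) - 67) = -9 + 31*((18 - 2) - 67) = -9 + 31*(16 - 67) = -9 + 31*(-51) = -9 - 1581 = -1590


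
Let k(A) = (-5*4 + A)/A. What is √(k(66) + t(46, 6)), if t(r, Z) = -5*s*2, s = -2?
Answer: √22539/33 ≈ 4.5494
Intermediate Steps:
k(A) = (-20 + A)/A
t(r, Z) = 20 (t(r, Z) = -5*(-2)*2 = 10*2 = 20)
√(k(66) + t(46, 6)) = √((-20 + 66)/66 + 20) = √((1/66)*46 + 20) = √(23/33 + 20) = √(683/33) = √22539/33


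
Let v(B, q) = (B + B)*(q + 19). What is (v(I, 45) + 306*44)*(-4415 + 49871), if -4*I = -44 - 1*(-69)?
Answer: 575654784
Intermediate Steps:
I = -25/4 (I = -(-44 - 1*(-69))/4 = -(-44 + 69)/4 = -¼*25 = -25/4 ≈ -6.2500)
v(B, q) = 2*B*(19 + q) (v(B, q) = (2*B)*(19 + q) = 2*B*(19 + q))
(v(I, 45) + 306*44)*(-4415 + 49871) = (2*(-25/4)*(19 + 45) + 306*44)*(-4415 + 49871) = (2*(-25/4)*64 + 13464)*45456 = (-800 + 13464)*45456 = 12664*45456 = 575654784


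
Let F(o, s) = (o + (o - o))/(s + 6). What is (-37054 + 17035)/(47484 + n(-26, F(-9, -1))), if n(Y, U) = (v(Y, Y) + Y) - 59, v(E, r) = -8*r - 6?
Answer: -6673/15867 ≈ -0.42056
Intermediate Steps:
v(E, r) = -6 - 8*r
F(o, s) = o/(6 + s) (F(o, s) = (o + 0)/(6 + s) = o/(6 + s))
n(Y, U) = -65 - 7*Y (n(Y, U) = ((-6 - 8*Y) + Y) - 59 = (-6 - 7*Y) - 59 = -65 - 7*Y)
(-37054 + 17035)/(47484 + n(-26, F(-9, -1))) = (-37054 + 17035)/(47484 + (-65 - 7*(-26))) = -20019/(47484 + (-65 + 182)) = -20019/(47484 + 117) = -20019/47601 = -20019*1/47601 = -6673/15867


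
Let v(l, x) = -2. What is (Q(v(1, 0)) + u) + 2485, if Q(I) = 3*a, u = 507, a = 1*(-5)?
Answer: 2977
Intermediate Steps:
a = -5
Q(I) = -15 (Q(I) = 3*(-5) = -15)
(Q(v(1, 0)) + u) + 2485 = (-15 + 507) + 2485 = 492 + 2485 = 2977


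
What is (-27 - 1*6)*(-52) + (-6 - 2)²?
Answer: 1780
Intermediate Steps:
(-27 - 1*6)*(-52) + (-6 - 2)² = (-27 - 6)*(-52) + (-8)² = -33*(-52) + 64 = 1716 + 64 = 1780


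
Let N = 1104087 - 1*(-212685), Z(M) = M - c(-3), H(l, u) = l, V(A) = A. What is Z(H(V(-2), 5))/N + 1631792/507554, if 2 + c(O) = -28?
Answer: 268589028367/83541611961 ≈ 3.2150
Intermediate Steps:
c(O) = -30 (c(O) = -2 - 28 = -30)
Z(M) = 30 + M (Z(M) = M - 1*(-30) = M + 30 = 30 + M)
N = 1316772 (N = 1104087 + 212685 = 1316772)
Z(H(V(-2), 5))/N + 1631792/507554 = (30 - 2)/1316772 + 1631792/507554 = 28*(1/1316772) + 1631792*(1/507554) = 7/329193 + 815896/253777 = 268589028367/83541611961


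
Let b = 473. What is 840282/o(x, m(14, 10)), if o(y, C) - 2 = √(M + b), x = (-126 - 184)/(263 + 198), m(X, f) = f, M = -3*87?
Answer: -420141/52 + 420141*√53/52 ≈ 50741.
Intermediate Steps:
M = -261
x = -310/461 ≈ -0.67245
o(y, C) = 2 + 2*√53 (o(y, C) = 2 + √(-261 + 473) = 2 + √212 = 2 + 2*√53)
840282/o(x, m(14, 10)) = 840282/(2 + 2*√53)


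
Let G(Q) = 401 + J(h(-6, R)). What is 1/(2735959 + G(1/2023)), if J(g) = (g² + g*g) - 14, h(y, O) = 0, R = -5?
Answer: 1/2736346 ≈ 3.6545e-7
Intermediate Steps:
J(g) = -14 + 2*g² (J(g) = (g² + g²) - 14 = 2*g² - 14 = -14 + 2*g²)
G(Q) = 387 (G(Q) = 401 + (-14 + 2*0²) = 401 + (-14 + 2*0) = 401 + (-14 + 0) = 401 - 14 = 387)
1/(2735959 + G(1/2023)) = 1/(2735959 + 387) = 1/2736346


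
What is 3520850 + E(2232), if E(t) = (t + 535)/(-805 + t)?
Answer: 5024255717/1427 ≈ 3.5209e+6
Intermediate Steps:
E(t) = (535 + t)/(-805 + t)
3520850 + E(2232) = 3520850 + (535 + 2232)/(-805 + 2232) = 3520850 + 2767/1427 = 5024255717/1427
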